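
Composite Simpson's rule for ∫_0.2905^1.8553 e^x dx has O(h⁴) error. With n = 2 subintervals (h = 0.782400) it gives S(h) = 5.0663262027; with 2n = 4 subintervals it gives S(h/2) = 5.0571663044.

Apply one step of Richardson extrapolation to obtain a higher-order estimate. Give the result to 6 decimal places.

Leading term ∝ h^4; use weight 16 = 2^4.
Weighted: 80.9146608704 − 5.0663262027 = 75.8483346677
Denominator 16 − 1 = 15.
So the Richardson estimate is 5.0565556445.

5.056556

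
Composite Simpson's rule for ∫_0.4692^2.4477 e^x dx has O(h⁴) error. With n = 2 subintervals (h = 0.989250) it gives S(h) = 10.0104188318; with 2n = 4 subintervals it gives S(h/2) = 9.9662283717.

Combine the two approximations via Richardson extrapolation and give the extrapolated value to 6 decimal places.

Order 4 gives 2^r = 16 and 2^r − 1 = 15.
Numerator 16*A(h/2) − A(h) = 16*9.9662283717 − 10.0104188318 = 149.4492351154
Denominator 16 − 1 = 15.
(16*9.9662283717 − 10.0104188318)/(16 − 1) = 9.9632823410

9.963282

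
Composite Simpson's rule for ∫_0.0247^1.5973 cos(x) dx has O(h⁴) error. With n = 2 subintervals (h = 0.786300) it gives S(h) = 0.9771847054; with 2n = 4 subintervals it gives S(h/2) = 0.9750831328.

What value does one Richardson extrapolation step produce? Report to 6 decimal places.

0.974943

The method has order 4: 2^4 = 16.
Top: 16(0.9750831328) − (0.9771847054) = 14.6241454194
Denominator 16 − 1 = 15.
So the Richardson estimate is 0.9749430280.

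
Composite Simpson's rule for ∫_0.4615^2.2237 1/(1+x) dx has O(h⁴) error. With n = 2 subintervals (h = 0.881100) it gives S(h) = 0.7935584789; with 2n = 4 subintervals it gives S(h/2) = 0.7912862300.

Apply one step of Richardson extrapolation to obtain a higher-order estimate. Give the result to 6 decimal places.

0.791135

The method has order 4: 2^4 = 16.
2^4 × A(h/2) = 12.6605796800; minus A(h) gives 11.8670212011.
Denominator 16 − 1 = 15.
Extrapolated: 11.8670212011 / 15 = 0.7911347467
Correction |R − A(h/2)| = 1.515e-04; gap |A(h/2) − A(h)| = 2.272e-03.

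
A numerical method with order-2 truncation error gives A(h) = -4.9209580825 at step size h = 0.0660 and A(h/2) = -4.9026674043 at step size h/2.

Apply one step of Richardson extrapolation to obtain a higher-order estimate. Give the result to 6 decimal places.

-4.896571

r = 2: numerator weight 4, denominator 3.
Weighted: (-19.6106696172) − (-4.9209580825) = -14.6897115347
Extrapolated: (-14.6897115347) / 3 = -4.8965705116
Correction |R − A(h/2)| = 6.097e-03; gap |A(h/2) − A(h)| = 1.829e-02.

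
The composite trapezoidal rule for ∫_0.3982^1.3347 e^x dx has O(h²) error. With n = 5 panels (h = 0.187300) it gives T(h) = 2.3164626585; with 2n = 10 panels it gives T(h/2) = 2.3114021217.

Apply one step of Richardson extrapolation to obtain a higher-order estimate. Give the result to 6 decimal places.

Error is O(h^2); halving h shrinks it by 2^2 = 4.
Weighted: 9.2456084868 − 2.3164626585 = 6.9291458283
Extrapolated: 6.9291458283 / 3 = 2.3097152761

2.309715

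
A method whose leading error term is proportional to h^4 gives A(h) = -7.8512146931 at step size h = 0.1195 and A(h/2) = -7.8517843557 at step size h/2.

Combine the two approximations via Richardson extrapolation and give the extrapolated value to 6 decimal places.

r = 4: numerator weight 16, denominator 15.
Weighted: (-125.6285496912) − (-7.8512146931) = -117.7773349981
Denominator 16 − 1 = 15.
R = (-117.7773349981)/15 = -7.8518223332

-7.851822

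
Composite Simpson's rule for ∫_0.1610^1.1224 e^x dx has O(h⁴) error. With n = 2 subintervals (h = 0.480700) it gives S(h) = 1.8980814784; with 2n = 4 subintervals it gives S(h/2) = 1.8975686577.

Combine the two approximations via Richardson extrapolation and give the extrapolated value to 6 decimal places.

1.897534

Leading term ∝ h^4; use weight 16 = 2^4.
2^4*A(h/2) = 30.3610985232; minus A(h) gives 28.4630170448.
Divide by 2^4 − 1 = 15.
Result: 1.8975344697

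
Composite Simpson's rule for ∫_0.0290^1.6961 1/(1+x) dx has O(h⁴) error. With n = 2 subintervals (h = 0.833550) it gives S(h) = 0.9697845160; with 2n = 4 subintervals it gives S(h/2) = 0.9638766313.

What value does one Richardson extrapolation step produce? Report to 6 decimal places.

Leading term ∝ h^4; use weight 16 = 2^4.
Difference of the inputs: 0.9638766313 − 0.9697845160 = -0.0059078847
Correction (A(h/2) − A(h))/(16 − 1) = (-0.0059078847)/15 = -0.0003938590
R = 0.9638766313 − 0.0003938590 = 0.9634827723

0.963483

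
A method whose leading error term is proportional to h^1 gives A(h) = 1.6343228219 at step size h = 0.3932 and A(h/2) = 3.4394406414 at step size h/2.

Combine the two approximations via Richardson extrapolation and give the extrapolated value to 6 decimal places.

5.244558

Method order is 1; weight 2^1 = 2.
2·3.4394406414 = 6.8788812828; subtract 1.6343228219 → 5.2445584609
5.2445584609 ÷ 1 = 5.2445584609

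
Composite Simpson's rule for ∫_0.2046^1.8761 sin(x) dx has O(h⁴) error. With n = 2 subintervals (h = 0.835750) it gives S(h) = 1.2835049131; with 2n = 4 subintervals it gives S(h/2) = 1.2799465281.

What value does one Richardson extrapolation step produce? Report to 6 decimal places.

Method order is 4; weight 2^4 = 16.
16*1.2799465281 = 20.4791444496; subtract 1.2835049131 → 19.1956395365
19.1956395365 ÷ 15 = 1.2797093024
Gap between inputs: 3.558e-03; correction applied: −0.0002372257.

1.279709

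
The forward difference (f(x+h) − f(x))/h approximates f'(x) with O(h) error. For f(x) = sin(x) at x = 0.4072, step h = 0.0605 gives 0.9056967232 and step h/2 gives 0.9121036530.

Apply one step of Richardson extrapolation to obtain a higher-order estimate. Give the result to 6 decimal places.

With r = 1 the leading error scales as h^1, so the weight is 2^1 = 2.
2^1*A(h/2) = 1.8242073060; minus A(h) gives 0.9185105828.
Extrapolated: 0.9185105828 / 1 = 0.9185105828

0.918511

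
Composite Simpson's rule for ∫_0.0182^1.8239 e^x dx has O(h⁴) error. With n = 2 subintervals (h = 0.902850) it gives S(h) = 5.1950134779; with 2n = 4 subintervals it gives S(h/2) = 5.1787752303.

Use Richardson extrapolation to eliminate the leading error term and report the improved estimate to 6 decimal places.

5.177693

With r = 4 the leading error scales as h^4, so the weight is 2^4 = 16.
16·5.1787752303 − 5.1950134779 = 77.6653902069
Divide by 2^4 − 1 = 15.
(16·5.1787752303 − 5.1950134779)/(16 − 1) = 5.1776926805
Correction |R − A(h/2)| = 1.083e-03; gap |A(h/2) − A(h)| = 1.624e-02.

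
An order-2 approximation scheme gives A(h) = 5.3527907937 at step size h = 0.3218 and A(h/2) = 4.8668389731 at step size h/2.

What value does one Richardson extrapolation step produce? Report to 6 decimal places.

4.704855

The method has order 2: 2^2 = 4.
Top: 4(4.8668389731) − (5.3527907937) = 14.1145650987
Denominator 4 − 1 = 3.
(4·4.8668389731 − 5.3527907937)/(4 − 1) = 4.7048550329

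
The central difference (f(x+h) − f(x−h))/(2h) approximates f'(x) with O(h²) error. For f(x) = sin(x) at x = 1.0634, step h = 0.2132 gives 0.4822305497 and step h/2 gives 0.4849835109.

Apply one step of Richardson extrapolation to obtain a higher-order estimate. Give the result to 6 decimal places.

Error is O(h^2); halving h shrinks it by 2^2 = 4.
Top: 4(0.4849835109) − (0.4822305497) = 1.4577034939
1.4577034939 ÷ 3 = 0.4859011646
Gap between inputs: 2.753e-03; correction applied: +0.0009176537.

0.485901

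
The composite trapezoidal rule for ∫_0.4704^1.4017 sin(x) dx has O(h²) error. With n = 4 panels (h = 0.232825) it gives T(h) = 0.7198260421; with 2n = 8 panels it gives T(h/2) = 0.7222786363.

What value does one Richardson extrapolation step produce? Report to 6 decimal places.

0.723096

r = 2: numerator weight 4, denominator 3.
4·0.7222786363 = 2.8891145452; subtract 0.7198260421 → 2.1692885031
Divide by 2^2 − 1 = 3.
2.1692885031 ÷ 3 = 0.7230961677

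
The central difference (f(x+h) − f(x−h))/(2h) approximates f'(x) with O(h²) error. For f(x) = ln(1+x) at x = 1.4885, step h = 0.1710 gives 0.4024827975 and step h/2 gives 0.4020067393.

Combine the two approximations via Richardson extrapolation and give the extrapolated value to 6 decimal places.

Leading term ∝ h^2; use weight 4 = 2^2.
Numerator 4*A(h/2) − A(h) = 4*0.4020067393 − 0.4024827975 = 1.2055441597
Extrapolated: 1.2055441597 / 3 = 0.4018480532
Gap between inputs: 4.761e-04; correction applied: −0.0001586861.

0.401848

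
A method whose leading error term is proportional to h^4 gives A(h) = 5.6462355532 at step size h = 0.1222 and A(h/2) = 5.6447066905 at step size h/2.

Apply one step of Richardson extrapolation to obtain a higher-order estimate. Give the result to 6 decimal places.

With r = 4 the leading error scales as h^4, so the weight is 2^4 = 16.
16·5.6447066905 = 90.3153070480; 90.3153070480 − 5.6462355532 = 84.6690714948
Divide by 2^4 − 1 = 15.
84.6690714948 ÷ 15 = 5.6446047663
Correction |R − A(h/2)| = 1.019e-04; gap |A(h/2) − A(h)| = 1.529e-03.

5.644605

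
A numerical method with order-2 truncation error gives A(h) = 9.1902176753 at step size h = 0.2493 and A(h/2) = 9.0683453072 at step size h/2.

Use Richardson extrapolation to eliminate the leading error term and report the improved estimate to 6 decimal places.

The method has order 2: 2^2 = 4.
4×9.0683453072 = 36.2733812288; 36.2733812288 − 9.1902176753 = 27.0831635535
R = 27.0831635535/3 = 9.0277211845

9.027721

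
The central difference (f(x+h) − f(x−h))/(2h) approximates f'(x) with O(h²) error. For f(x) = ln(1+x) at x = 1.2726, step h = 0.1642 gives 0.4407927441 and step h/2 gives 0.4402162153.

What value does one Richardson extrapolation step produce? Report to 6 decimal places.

0.440024

Leading term ∝ h^2; use weight 4 = 2^2.
Top: 4(0.4402162153) − (0.4407927441) = 1.3200721171
Denominator 4 − 1 = 3.
R = 1.3200721171/3 = 0.4400240390
Gap between inputs: 5.765e-04; correction applied: −0.0001921763.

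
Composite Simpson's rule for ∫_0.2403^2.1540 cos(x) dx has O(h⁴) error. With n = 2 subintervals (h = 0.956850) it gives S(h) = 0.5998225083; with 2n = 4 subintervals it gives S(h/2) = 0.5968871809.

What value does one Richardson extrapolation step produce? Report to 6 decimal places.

r = 4: numerator weight 16, denominator 15.
2^4*A(h/2) = 9.5501948944; minus A(h) gives 8.9503723861.
(16*0.5968871809 − 0.5998225083)/(16 − 1) = 0.5966914924

0.596691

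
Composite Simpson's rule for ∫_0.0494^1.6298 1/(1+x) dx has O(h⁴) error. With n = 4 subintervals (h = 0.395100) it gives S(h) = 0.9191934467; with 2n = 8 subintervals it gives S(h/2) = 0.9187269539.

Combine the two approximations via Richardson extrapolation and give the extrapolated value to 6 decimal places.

0.918696

Method order is 4; weight 2^4 = 16.
2^4×A(h/2) = 14.6996312624; minus A(h) gives 13.7804378157.
Denominator 16 − 1 = 15.
13.7804378157 ÷ 15 = 0.9186958544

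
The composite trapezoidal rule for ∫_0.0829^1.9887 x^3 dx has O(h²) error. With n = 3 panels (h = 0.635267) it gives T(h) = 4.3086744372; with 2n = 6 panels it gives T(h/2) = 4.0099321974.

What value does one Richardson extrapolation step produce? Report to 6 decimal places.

The method has order 2: 2^2 = 4.
Numerator 4*A(h/2) − A(h) = 4*4.0099321974 − 4.3086744372 = 11.7310543524
(4*4.0099321974 − 4.3086744372)/(4 − 1) = 3.9103514508
Shift from A(h/2): −0.0995807466.

3.910351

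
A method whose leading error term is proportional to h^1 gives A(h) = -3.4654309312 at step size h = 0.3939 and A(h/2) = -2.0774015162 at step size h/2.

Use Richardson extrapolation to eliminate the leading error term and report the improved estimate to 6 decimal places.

Leading term ∝ h^1; use weight 2 = 2^1.
2×(-2.0774015162) = -4.1548030324; (-4.1548030324) − (-3.4654309312) = -0.6893721012
Divide by 2^1 − 1 = 1.
Extrapolated: (-0.6893721012) / 1 = -0.6893721012
Shift from A(h/2): +1.3880294150.

-0.689372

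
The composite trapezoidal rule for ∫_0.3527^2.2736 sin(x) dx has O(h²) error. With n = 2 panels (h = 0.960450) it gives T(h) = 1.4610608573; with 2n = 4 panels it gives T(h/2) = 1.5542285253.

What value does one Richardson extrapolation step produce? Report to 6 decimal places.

1.585284

Order 2 gives 2^r = 4 and 2^r − 1 = 3.
4×1.5542285253 = 6.2169141012; 6.2169141012 − 1.4610608573 = 4.7558532439
R = 4.7558532439/3 = 1.5852844146
Correction |R − A(h/2)| = 3.106e-02; gap |A(h/2) − A(h)| = 9.317e-02.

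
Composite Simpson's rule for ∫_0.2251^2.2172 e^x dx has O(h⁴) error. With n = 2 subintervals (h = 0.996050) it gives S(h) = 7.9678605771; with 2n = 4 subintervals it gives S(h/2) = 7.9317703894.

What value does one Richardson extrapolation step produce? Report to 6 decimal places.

7.929364

The method has order 4: 2^4 = 16.
Numerator 16×A(h/2) − A(h) = 16×7.9317703894 − 7.9678605771 = 118.9404656533
(16×7.9317703894 − 7.9678605771)/(16 − 1) = 7.9293643769
Gap between inputs: 3.609e-02; correction applied: −0.0024060125.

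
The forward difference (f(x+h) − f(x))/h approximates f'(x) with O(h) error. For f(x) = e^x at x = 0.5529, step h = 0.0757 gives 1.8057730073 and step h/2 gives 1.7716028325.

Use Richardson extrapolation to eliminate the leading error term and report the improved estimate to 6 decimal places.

Leading term ∝ h^1; use weight 2 = 2^1.
Numerator 2 × A(h/2) − A(h) = 2 × 1.7716028325 − 1.8057730073 = 1.7374326577
Divide by 2^1 − 1 = 1.
1.7374326577 ÷ 1 = 1.7374326577
Shift from A(h/2): −0.0341701748.

1.737433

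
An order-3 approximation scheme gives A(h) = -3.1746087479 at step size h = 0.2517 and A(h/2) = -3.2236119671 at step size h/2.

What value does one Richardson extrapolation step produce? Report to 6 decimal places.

r = 3, so 2^r = 8.
8×(-3.2236119671) = -25.7888957368; (-25.7888957368) − (-3.1746087479) = -22.6142869889
Divide by 2^3 − 1 = 7.
Extrapolated: (-22.6142869889) / 7 = -3.2306124270

-3.230612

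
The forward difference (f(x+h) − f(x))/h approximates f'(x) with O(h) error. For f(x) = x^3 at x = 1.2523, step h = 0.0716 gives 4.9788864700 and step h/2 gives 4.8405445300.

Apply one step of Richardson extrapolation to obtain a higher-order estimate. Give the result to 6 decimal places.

Error is O(h^1); halving h shrinks it by 2^1 = 2.
2^1×A(h/2) = 9.6810890600; minus A(h) gives 4.7022025900.
Extrapolated: 4.7022025900 / 1 = 4.7022025900
Gap between inputs: 1.383e-01; correction applied: −0.1383419400.

4.702203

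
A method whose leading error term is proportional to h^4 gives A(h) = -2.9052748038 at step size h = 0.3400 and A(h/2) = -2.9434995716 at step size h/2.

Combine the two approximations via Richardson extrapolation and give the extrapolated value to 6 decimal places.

Error is O(h^4); halving h shrinks it by 2^4 = 16.
2^4 × A(h/2) = -47.0959931456; minus A(h) gives -44.1907183418.
(-44.1907183418) ÷ 15 = -2.9460478895

-2.946048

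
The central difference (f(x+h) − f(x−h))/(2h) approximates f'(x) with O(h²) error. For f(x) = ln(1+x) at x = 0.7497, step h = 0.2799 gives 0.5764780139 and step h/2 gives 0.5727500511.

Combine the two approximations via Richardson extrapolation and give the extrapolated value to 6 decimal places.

Order 2 gives 2^r = 4 and 2^r − 1 = 3.
A(h/2) − A(h) = 0.5727500511 − 0.5764780139 = -0.0037279628
Divide by 2^2 − 1 = 3: (-0.0037279628)/3 = -0.0012426543
R = 0.5727500511 − 0.0012426543 = 0.5715073968

0.571507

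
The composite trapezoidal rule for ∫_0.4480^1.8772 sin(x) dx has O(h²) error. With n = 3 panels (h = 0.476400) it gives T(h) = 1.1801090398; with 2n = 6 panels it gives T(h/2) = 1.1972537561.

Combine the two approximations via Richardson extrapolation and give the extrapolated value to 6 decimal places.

Order 2 gives 2^r = 4 and 2^r − 1 = 3.
Weighted: 4.7890150244 − 1.1801090398 = 3.6089059846
Divide by 2^2 − 1 = 3.
3.6089059846 ÷ 3 = 1.2029686615
Shift from A(h/2): +0.0057149054.

1.202969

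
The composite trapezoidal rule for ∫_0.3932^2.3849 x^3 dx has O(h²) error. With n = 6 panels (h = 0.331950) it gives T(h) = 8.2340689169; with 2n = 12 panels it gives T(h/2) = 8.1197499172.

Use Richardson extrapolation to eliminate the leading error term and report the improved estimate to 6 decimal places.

Error is O(h^2); halving h shrinks it by 2^2 = 4.
Top: 4(8.1197499172) − (8.2340689169) = 24.2449307519
(4·8.1197499172 − 8.2340689169)/(4 − 1) = 8.0816435840
Shift from A(h/2): −0.0381063332.

8.081644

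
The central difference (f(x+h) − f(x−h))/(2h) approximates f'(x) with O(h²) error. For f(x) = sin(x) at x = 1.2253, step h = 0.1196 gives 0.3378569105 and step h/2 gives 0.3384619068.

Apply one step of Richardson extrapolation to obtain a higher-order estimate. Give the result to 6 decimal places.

The method has order 2: 2^2 = 4.
Numerator 4*A(h/2) − A(h) = 4*0.3384619068 − 0.3378569105 = 1.0159907167
Denominator 4 − 1 = 3.
Result: 0.3386635722
Gap between inputs: 6.050e-04; correction applied: +0.0002016654.

0.338664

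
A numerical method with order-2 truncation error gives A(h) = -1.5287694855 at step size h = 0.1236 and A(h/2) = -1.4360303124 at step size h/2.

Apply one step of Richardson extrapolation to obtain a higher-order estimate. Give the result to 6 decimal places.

-1.405117

r = 2: numerator weight 4, denominator 3.
2^2 × A(h/2) = -5.7441212496; minus A(h) gives -4.2153517641.
R = (-4.2153517641)/3 = -1.4051172547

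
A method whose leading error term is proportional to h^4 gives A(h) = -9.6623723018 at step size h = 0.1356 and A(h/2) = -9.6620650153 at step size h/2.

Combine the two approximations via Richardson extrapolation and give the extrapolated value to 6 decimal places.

-9.662045

r = 4: numerator weight 16, denominator 15.
A(h/2) − A(h) = -9.6620650153 − (-9.6623723018) = 0.0003072865
Divide by 2^4 − 1 = 15: 0.0003072865/15 = 0.0000204858
R = A(h/2) + (A(h/2) − A(h))/15 = -9.6620650153 + 0.0000204858 = -9.6620445295
Shift from A(h/2): +0.0000204858.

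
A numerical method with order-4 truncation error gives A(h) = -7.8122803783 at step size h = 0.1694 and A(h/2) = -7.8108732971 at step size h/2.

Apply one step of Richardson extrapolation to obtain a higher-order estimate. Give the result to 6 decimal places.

-7.810779

The method has order 4: 2^4 = 16.
Weighted: (-124.9739727536) − (-7.8122803783) = -117.1616923753
Extrapolated: (-117.1616923753) / 15 = -7.8107794917
Correction |R − A(h/2)| = 9.381e-05; gap |A(h/2) − A(h)| = 1.407e-03.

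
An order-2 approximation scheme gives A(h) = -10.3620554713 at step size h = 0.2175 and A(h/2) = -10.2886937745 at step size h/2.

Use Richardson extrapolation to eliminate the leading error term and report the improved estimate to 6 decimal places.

-10.264240

Order 2 gives 2^r = 4 and 2^r − 1 = 3.
4 × (-10.2886937745) = -41.1547750980; subtract (-10.3620554713) → -30.7927196267
(4 × (-10.2886937745) − (-10.3620554713))/(4 − 1) = -10.2642398756
Correction |R − A(h/2)| = 2.445e-02; gap |A(h/2) − A(h)| = 7.336e-02.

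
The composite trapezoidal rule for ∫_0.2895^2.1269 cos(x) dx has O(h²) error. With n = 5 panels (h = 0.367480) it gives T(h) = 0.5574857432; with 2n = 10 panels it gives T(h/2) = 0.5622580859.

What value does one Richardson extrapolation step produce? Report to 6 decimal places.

0.563849

Order 2 gives 2^r = 4 and 2^r − 1 = 3.
4*0.5622580859 − 0.5574857432 = 1.6915466004
Denominator 4 − 1 = 3.
Result: 0.5638488668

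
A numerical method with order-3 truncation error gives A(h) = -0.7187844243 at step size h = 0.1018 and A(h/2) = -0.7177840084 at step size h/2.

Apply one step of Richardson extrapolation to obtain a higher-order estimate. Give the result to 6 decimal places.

r = 3: numerator weight 8, denominator 7.
A(h/2) − A(h) = -0.7177840084 − (-0.7187844243) = 0.0010004159
Correction (A(h/2) − A(h))/(8 − 1) = 0.0010004159/7 = 0.0001429166
R = A(h/2) + (A(h/2) − A(h))/7 = -0.7177840084 + 0.0001429166 = -0.7176410918

-0.717641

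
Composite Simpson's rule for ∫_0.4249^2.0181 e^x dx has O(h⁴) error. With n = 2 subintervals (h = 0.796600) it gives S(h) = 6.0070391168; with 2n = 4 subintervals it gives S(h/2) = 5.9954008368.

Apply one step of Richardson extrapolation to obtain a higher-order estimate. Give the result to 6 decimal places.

5.994625

Method order is 4; weight 2^4 = 16.
16*5.9954008368 = 95.9264133888; subtract 6.0070391168 → 89.9193742720
Divide by 2^4 − 1 = 15.
Result: 5.9946249515
Correction |R − A(h/2)| = 7.759e-04; gap |A(h/2) − A(h)| = 1.164e-02.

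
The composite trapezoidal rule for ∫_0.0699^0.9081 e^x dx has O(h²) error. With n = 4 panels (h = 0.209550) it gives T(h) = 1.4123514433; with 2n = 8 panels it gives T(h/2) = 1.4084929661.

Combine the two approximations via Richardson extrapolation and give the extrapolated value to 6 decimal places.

r = 2, so 2^r = 4.
A(h/2) − A(h) = 1.4084929661 − 1.4123514433 = -0.0038584772
Correction (A(h/2) − A(h))/(4 − 1) = (-0.0038584772)/3 = -0.0012861591
R = A(h/2) + (A(h/2) − A(h))/3 = 1.4084929661 − 0.0012861591 = 1.4072068070

1.407207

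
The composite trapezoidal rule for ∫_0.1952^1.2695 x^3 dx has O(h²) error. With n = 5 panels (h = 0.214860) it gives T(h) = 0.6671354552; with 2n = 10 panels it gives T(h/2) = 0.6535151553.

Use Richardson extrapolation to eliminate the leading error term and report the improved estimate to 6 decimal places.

Error is O(h^2); halving h shrinks it by 2^2 = 4.
Numerator 4*A(h/2) − A(h) = 4*0.6535151553 − 0.6671354552 = 1.9469251660
Divide by 2^2 − 1 = 3.
Extrapolated: 1.9469251660 / 3 = 0.6489750553

0.648975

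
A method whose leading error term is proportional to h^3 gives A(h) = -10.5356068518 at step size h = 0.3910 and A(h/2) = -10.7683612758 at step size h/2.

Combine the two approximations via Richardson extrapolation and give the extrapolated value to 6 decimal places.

Leading term ∝ h^3; use weight 8 = 2^3.
Difference of the inputs: -10.7683612758 − (-10.5356068518) = -0.2327544240
Correction (A(h/2) − A(h))/(8 − 1) = (-0.2327544240)/7 = -0.0332506320
R = A(h/2) + (A(h/2) − A(h))/7 = -10.7683612758 − 0.0332506320 = -10.8016119078

-10.801612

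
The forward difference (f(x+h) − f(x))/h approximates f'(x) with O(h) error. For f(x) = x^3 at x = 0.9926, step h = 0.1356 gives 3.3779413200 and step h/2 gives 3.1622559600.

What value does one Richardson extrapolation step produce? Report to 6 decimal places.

With r = 1 the leading error scales as h^1, so the weight is 2^1 = 2.
A(h/2) − A(h) = 3.1622559600 − 3.3779413200 = -0.2156853600
Correction (A(h/2) − A(h))/(2 − 1) = (-0.2156853600)/1 = -0.2156853600
R = A(h/2) + (A(h/2) − A(h))/1 = 3.1622559600 − 0.2156853600 = 2.9465706000

2.946571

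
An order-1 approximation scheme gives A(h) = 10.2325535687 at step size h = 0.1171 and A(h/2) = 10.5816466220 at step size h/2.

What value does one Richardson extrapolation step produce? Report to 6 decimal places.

r = 1: numerator weight 2, denominator 1.
A(h/2) − A(h) = 10.5816466220 − 10.2325535687 = 0.3490930533
Correction (A(h/2) − A(h))/(2 − 1) = 0.3490930533/1 = 0.3490930533
R = 10.5816466220 + 0.3490930533 = 10.9307396753
Shift from A(h/2): +0.3490930533.

10.930740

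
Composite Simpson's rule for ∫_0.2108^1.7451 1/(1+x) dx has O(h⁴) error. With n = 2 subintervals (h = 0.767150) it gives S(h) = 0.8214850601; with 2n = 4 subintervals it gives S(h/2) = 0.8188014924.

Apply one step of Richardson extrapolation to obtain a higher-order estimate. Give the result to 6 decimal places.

0.818623

The method has order 4: 2^4 = 16.
2^4·A(h/2) = 13.1008238784; minus A(h) gives 12.2793388183.
Denominator 16 − 1 = 15.
12.2793388183 ÷ 15 = 0.8186225879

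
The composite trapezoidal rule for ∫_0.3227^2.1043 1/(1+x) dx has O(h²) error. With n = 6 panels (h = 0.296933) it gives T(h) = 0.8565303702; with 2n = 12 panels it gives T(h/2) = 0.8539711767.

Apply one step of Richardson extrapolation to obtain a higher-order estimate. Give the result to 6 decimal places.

0.853118

Order 2 gives 2^r = 4 and 2^r − 1 = 3.
Top: 4(0.8539711767) − (0.8565303702) = 2.5593543366
Divide by 2^2 − 1 = 3.
Result: 0.8531181122
Correction |R − A(h/2)| = 8.531e-04; gap |A(h/2) − A(h)| = 2.559e-03.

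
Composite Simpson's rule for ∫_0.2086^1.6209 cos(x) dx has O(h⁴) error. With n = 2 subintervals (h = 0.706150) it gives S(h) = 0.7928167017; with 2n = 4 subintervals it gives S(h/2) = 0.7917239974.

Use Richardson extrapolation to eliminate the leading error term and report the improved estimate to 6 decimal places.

Error is O(h^4); halving h shrinks it by 2^4 = 16.
2^4*A(h/2) = 12.6675839584; minus A(h) gives 11.8747672567.
11.8747672567 ÷ 15 = 0.7916511504
Correction |R − A(h/2)| = 7.285e-05; gap |A(h/2) − A(h)| = 1.093e-03.

0.791651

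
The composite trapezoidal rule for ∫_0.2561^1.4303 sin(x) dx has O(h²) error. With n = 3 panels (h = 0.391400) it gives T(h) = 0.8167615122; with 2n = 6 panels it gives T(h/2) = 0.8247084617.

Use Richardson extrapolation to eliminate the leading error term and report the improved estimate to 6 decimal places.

0.827357

Error is O(h^2); halving h shrinks it by 2^2 = 4.
Numerator 4·A(h/2) − A(h) = 4·0.8247084617 − 0.8167615122 = 2.4820723346
2.4820723346 ÷ 3 = 0.8273574449
Correction |R − A(h/2)| = 2.649e-03; gap |A(h/2) − A(h)| = 7.947e-03.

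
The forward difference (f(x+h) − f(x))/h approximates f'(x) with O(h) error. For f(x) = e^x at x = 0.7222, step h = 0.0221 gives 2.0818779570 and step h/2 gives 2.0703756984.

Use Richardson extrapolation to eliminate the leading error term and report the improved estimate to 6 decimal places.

2.058873

r = 1: numerator weight 2, denominator 1.
Weighted: 4.1407513968 − 2.0818779570 = 2.0588734398
(2·2.0703756984 − 2.0818779570)/(2 − 1) = 2.0588734398
Gap between inputs: 1.150e-02; correction applied: −0.0115022586.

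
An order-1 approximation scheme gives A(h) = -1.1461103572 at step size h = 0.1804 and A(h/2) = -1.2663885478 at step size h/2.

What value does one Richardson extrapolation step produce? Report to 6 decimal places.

Leading term ∝ h^1; use weight 2 = 2^1.
Top: 2(-1.2663885478) − (-1.1461103572) = -1.3866667384
(-1.3866667384) ÷ 1 = -1.3866667384
Correction |R − A(h/2)| = 1.203e-01; gap |A(h/2) − A(h)| = 1.203e-01.

-1.386667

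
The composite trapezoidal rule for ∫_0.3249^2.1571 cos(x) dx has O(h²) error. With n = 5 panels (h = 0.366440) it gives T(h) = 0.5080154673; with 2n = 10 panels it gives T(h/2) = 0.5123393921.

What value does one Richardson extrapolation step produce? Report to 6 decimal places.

0.513781

Leading term ∝ h^2; use weight 4 = 2^2.
4 × 0.5123393921 − 0.5080154673 = 1.5413421011
Extrapolated: 1.5413421011 / 3 = 0.5137807004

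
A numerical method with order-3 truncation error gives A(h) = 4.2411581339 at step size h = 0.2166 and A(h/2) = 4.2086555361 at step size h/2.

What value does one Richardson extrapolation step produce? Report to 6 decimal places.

The method has order 3: 2^3 = 8.
Numerator 8 × A(h/2) − A(h) = 8 × 4.2086555361 − 4.2411581339 = 29.4280861549
R = 29.4280861549/7 = 4.2040123078
Shift from A(h/2): −0.0046432283.

4.204012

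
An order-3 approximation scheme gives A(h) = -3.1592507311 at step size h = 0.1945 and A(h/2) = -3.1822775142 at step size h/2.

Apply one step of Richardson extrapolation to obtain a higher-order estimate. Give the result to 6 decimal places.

-3.185567

r = 3: numerator weight 8, denominator 7.
8·(-3.1822775142) = -25.4582201136; (-25.4582201136) − (-3.1592507311) = -22.2989693825
Extrapolated: (-22.2989693825) / 7 = -3.1855670546
Gap between inputs: 2.303e-02; correction applied: −0.0032895404.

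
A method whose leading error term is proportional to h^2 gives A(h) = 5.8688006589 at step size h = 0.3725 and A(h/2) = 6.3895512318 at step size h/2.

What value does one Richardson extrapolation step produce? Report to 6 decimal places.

r = 2: numerator weight 4, denominator 3.
4·6.3895512318 = 25.5582049272; 25.5582049272 − 5.8688006589 = 19.6894042683
Extrapolated: 19.6894042683 / 3 = 6.5631347561
Correction |R − A(h/2)| = 1.736e-01; gap |A(h/2) − A(h)| = 5.208e-01.

6.563135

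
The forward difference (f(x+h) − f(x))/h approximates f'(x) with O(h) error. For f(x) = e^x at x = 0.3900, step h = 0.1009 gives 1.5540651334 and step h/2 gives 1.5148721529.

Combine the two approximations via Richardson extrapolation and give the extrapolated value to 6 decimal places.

1.475679

With r = 1 the leading error scales as h^1, so the weight is 2^1 = 2.
2 × 1.5148721529 = 3.0297443058; 3.0297443058 − 1.5540651334 = 1.4756791724
Denominator 2 − 1 = 1.
R = 1.4756791724/1 = 1.4756791724
Gap between inputs: 3.919e-02; correction applied: −0.0391929805.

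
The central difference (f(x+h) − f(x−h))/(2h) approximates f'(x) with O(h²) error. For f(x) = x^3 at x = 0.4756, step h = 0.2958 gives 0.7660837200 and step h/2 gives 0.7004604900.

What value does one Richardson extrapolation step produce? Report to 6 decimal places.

0.678586

The method has order 2: 2^2 = 4.
2^2 × A(h/2) = 2.8018419600; minus A(h) gives 2.0357582400.
Divide by 2^2 − 1 = 3.
Result: 0.6785860800
Gap between inputs: 6.562e-02; correction applied: −0.0218744100.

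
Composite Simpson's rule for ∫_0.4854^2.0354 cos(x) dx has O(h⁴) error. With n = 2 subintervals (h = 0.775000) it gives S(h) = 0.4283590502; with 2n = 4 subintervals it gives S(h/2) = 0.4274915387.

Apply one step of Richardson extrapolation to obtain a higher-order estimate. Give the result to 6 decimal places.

Leading term ∝ h^4; use weight 16 = 2^4.
16·0.4274915387 = 6.8398646192; subtract 0.4283590502 → 6.4115055690
Divide by 2^4 − 1 = 15.
(16·0.4274915387 − 0.4283590502)/(16 − 1) = 0.4274337046
Shift from A(h/2): −0.0000578341.

0.427434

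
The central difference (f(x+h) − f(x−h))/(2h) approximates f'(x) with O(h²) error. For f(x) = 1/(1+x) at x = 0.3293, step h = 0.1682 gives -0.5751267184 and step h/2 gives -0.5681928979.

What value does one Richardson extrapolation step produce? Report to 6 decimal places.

-0.565882

With r = 2 the leading error scales as h^2, so the weight is 2^2 = 4.
4 × (-0.5681928979) = -2.2727715916; (-2.2727715916) − (-0.5751267184) = -1.6976448732
Denominator 4 − 1 = 3.
R = (-1.6976448732)/3 = -0.5658816244
Gap between inputs: 6.934e-03; correction applied: +0.0023112735.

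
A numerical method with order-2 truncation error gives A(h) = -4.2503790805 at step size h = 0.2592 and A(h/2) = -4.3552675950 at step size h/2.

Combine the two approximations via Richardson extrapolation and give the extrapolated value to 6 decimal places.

-4.390230

Error is O(h^2); halving h shrinks it by 2^2 = 4.
4·(-4.3552675950) = -17.4210703800; subtract (-4.2503790805) → -13.1706912995
Divide by 2^2 − 1 = 3.
Result: -4.3902304332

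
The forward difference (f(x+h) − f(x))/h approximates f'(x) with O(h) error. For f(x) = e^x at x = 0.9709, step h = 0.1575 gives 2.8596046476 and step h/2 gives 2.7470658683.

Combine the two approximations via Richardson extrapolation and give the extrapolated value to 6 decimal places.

Error is O(h^1); halving h shrinks it by 2^1 = 2.
2·2.7470658683 = 5.4941317366; 5.4941317366 − 2.8596046476 = 2.6345270890
Extrapolated: 2.6345270890 / 1 = 2.6345270890
Correction |R − A(h/2)| = 1.125e-01; gap |A(h/2) − A(h)| = 1.125e-01.

2.634527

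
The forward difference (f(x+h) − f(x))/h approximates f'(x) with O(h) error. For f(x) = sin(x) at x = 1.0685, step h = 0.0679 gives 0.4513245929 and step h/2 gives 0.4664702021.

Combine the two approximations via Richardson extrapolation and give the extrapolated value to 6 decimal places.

Order 1 gives 2^r = 2 and 2^r − 1 = 1.
Top: 2(0.4664702021) − (0.4513245929) = 0.4816158113
R = 0.4816158113/1 = 0.4816158113
Gap between inputs: 1.515e-02; correction applied: +0.0151456092.

0.481616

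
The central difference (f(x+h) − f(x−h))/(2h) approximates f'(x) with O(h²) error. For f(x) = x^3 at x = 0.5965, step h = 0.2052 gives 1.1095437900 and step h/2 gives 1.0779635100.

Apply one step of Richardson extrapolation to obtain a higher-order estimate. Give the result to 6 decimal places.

1.067437

r = 2: numerator weight 4, denominator 3.
2^2·A(h/2) = 4.3118540400; minus A(h) gives 3.2023102500.
Divide by 2^2 − 1 = 3.
(4·1.0779635100 − 1.1095437900)/(4 − 1) = 1.0674367500
Correction |R − A(h/2)| = 1.053e-02; gap |A(h/2) − A(h)| = 3.158e-02.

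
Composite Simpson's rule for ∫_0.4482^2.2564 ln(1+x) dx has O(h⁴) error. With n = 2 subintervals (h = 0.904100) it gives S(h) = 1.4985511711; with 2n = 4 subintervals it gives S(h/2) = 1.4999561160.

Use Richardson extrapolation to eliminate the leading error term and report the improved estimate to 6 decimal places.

1.500050

r = 4, so 2^r = 16.
16×1.4999561160 = 23.9992978560; 23.9992978560 − 1.4985511711 = 22.5007466849
Divide by 2^4 − 1 = 15.
22.5007466849 ÷ 15 = 1.5000497790
Gap between inputs: 1.405e-03; correction applied: +0.0000936630.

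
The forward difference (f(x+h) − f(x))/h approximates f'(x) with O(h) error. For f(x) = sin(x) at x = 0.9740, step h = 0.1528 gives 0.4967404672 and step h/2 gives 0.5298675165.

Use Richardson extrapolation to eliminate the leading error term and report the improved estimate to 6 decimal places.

Leading term ∝ h^1; use weight 2 = 2^1.
2^1 × A(h/2) = 1.0597350330; minus A(h) gives 0.5629945658.
(2 × 0.5298675165 − 0.4967404672)/(2 − 1) = 0.5629945658
Correction |R − A(h/2)| = 3.313e-02; gap |A(h/2) − A(h)| = 3.313e-02.

0.562995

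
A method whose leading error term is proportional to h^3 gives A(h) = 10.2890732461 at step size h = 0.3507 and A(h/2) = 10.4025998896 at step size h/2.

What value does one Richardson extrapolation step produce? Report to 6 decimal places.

10.418818

The method has order 3: 2^3 = 8.
8 × 10.4025998896 = 83.2207991168; subtract 10.2890732461 → 72.9317258707
Divide by 2^3 − 1 = 7.
Extrapolated: 72.9317258707 / 7 = 10.4188179815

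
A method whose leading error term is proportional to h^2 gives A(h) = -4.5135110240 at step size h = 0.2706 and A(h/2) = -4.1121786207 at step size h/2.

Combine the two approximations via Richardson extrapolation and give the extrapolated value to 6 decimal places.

-3.978401

Method order is 2; weight 2^2 = 4.
Numerator 4·A(h/2) − A(h) = 4·(-4.1121786207) − (-4.5135110240) = -11.9352034588
Extrapolated: (-11.9352034588) / 3 = -3.9784011529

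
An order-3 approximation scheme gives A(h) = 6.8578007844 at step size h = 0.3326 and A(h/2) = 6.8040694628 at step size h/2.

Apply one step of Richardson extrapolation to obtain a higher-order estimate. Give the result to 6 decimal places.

6.796394

With r = 3 the leading error scales as h^3, so the weight is 2^3 = 8.
8×6.8040694628 − 6.8578007844 = 47.5747549180
Divide by 2^3 − 1 = 7.
47.5747549180 ÷ 7 = 6.7963935597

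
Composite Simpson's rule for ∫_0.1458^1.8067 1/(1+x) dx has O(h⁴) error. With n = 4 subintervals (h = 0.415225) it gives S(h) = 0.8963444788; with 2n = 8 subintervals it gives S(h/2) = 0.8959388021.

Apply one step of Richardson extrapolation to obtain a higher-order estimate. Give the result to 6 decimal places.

With r = 4 the leading error scales as h^4, so the weight is 2^4 = 16.
2^4×A(h/2) = 14.3350208336; minus A(h) gives 13.4386763548.
Extrapolated: 13.4386763548 / 15 = 0.8959117570

0.895912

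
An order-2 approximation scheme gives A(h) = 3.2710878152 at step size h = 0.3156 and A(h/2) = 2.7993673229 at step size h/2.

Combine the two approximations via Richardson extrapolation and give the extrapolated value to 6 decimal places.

2.642127

Leading term ∝ h^2; use weight 4 = 2^2.
Top: 4(2.7993673229) − (3.2710878152) = 7.9263814764
Denominator 4 − 1 = 3.
(4·2.7993673229 − 3.2710878152)/(4 − 1) = 2.6421271588
Shift from A(h/2): −0.1572401641.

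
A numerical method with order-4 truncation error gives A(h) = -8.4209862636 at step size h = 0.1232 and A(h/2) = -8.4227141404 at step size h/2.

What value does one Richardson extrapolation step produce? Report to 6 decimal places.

-8.422829

The method has order 4: 2^4 = 16.
Numerator 16·A(h/2) − A(h) = 16·(-8.4227141404) − (-8.4209862636) = -126.3424399828
Extrapolated: (-126.3424399828) / 15 = -8.4228293322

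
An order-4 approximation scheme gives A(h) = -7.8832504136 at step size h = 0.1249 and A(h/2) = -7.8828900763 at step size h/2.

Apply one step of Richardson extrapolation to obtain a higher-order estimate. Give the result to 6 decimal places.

With r = 4 the leading error scales as h^4, so the weight is 2^4 = 16.
Difference of the inputs: -7.8828900763 − (-7.8832504136) = 0.0003603373
Correction (A(h/2) − A(h))/(16 − 1) = 0.0003603373/15 = 0.0000240225
R = -7.8828900763 + 0.0000240225 = -7.8828660538
Gap between inputs: 3.603e-04; correction applied: +0.0000240225.

-7.882866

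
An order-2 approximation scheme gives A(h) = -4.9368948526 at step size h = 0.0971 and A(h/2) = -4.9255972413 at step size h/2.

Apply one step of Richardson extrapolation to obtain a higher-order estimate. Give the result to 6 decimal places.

-4.921831

r = 2: numerator weight 4, denominator 3.
Numerator 4*A(h/2) − A(h) = 4*(-4.9255972413) − (-4.9368948526) = -14.7654941126
Divide by 2^2 − 1 = 3.
Extrapolated: (-14.7654941126) / 3 = -4.9218313709
Shift from A(h/2): +0.0037658704.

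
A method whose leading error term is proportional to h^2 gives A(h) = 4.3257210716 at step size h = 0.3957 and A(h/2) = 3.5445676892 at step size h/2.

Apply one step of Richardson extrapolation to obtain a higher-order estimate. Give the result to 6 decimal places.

3.284183

Order 2 gives 2^r = 4 and 2^r − 1 = 3.
Weighted: 14.1782707568 − 4.3257210716 = 9.8525496852
(4·3.5445676892 − 4.3257210716)/(4 − 1) = 3.2841832284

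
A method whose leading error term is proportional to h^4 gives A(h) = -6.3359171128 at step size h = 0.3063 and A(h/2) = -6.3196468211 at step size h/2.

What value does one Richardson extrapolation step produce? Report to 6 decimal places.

-6.318562

r = 4, so 2^r = 16.
2^4*A(h/2) = -101.1143491376; minus A(h) gives -94.7784320248.
(-94.7784320248) ÷ 15 = -6.3185621350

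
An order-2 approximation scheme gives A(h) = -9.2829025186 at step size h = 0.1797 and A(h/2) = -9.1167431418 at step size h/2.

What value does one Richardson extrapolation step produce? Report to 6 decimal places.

r = 2, so 2^r = 4.
Top: 4(-9.1167431418) − (-9.2829025186) = -27.1840700486
Extrapolated: (-27.1840700486) / 3 = -9.0613566829

-9.061357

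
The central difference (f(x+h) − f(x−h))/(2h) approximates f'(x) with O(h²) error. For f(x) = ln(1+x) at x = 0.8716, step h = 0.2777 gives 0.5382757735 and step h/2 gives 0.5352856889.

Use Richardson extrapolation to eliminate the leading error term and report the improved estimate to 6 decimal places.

Leading term ∝ h^2; use weight 4 = 2^2.
Top: 4(0.5352856889) − (0.5382757735) = 1.6028669821
Denominator 4 − 1 = 3.
So the Richardson estimate is 0.5342889940.
Correction |R − A(h/2)| = 9.967e-04; gap |A(h/2) − A(h)| = 2.990e-03.

0.534289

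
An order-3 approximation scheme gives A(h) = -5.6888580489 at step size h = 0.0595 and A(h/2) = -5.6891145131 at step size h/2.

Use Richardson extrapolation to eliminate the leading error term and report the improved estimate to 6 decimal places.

Error is O(h^3); halving h shrinks it by 2^3 = 8.
Numerator 8×A(h/2) − A(h) = 8×(-5.6891145131) − (-5.6888580489) = -39.8240580559
R = (-39.8240580559)/7 = -5.6891511508

-5.689151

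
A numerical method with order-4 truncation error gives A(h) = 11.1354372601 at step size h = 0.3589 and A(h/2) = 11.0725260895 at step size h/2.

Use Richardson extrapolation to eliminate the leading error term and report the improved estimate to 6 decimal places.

r = 4: numerator weight 16, denominator 15.
A(h/2) − A(h) = 11.0725260895 − 11.1354372601 = -0.0629111706
Correction (A(h/2) − A(h))/(16 − 1) = (-0.0629111706)/15 = -0.0041940780
R = 11.0725260895 − 0.0041940780 = 11.0683320115

11.068332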